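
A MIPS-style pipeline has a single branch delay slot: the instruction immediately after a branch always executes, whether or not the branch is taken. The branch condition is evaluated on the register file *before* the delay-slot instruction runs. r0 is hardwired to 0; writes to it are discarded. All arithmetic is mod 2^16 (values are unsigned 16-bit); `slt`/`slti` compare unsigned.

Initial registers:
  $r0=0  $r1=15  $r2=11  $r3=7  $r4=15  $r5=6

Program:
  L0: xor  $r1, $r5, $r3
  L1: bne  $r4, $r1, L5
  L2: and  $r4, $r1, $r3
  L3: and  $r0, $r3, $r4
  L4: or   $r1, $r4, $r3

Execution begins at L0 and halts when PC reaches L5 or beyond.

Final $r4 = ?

[0] xor  $r1, $r5, $r3  →  {$r0:0, $r1:1, $r2:11, $r3:7, $r4:15, $r5:6}
[1] bne  $r4, $r1, L5  →  {$r0:0, $r1:1, $r2:11, $r3:7, $r4:15, $r5:6}  ⟨branch taken⟩
[2] and  $r4, $r1, $r3  →  {$r0:0, $r1:1, $r2:11, $r3:7, $r4:1, $r5:6}

1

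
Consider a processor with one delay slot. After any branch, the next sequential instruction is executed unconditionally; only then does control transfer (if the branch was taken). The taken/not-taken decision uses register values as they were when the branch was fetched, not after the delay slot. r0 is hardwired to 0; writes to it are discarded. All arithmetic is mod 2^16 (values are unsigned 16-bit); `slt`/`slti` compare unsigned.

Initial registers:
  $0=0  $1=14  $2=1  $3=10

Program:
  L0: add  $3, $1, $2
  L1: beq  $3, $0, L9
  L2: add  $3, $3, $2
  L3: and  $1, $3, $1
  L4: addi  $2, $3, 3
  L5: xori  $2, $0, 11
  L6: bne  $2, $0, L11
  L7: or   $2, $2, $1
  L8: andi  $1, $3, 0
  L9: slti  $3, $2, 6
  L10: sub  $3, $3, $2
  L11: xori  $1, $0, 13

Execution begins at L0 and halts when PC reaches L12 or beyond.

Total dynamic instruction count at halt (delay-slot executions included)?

PC=0  add  $3, $1, $2        | $0=0 $1=14 $2=1 $3=15
PC=1  beq  $3, $0, L9        | $0=0 $1=14 $2=1 $3=15  [not taken]
PC=2  add  $3, $3, $2        | $0=0 $1=14 $2=1 $3=16
PC=3  and  $1, $3, $1        | $0=0 $1=0 $2=1 $3=16
PC=4  addi  $2, $3, 3        | $0=0 $1=0 $2=19 $3=16
PC=5  xori  $2, $0, 11       | $0=0 $1=0 $2=11 $3=16
PC=6  bne  $2, $0, L11       | $0=0 $1=0 $2=11 $3=16  [TAKEN]
PC=7  or   $2, $2, $1        | $0=0 $1=0 $2=11 $3=16
PC=11 xori  $1, $0, 13       | $0=0 $1=13 $2=11 $3=16

9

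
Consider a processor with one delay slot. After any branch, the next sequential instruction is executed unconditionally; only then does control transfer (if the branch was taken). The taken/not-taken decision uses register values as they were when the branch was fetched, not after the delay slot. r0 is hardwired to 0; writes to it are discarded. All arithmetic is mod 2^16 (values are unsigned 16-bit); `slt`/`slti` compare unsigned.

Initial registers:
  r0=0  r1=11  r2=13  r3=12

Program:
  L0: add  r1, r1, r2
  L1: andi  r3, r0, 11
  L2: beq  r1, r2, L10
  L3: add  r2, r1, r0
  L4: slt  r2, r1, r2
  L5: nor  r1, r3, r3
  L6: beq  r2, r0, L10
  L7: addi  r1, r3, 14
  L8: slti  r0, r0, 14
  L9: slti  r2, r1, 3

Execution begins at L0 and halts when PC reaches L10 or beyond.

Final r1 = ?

[0] add  r1, r1, r2  →  {r0:0, r1:24, r2:13, r3:12}
[1] andi  r3, r0, 11  →  {r0:0, r1:24, r2:13, r3:0}
[2] beq  r1, r2, L10  →  {r0:0, r1:24, r2:13, r3:0}  ⟨branch fallthrough⟩
[3] add  r2, r1, r0  →  {r0:0, r1:24, r2:24, r3:0}
[4] slt  r2, r1, r2  →  {r0:0, r1:24, r2:0, r3:0}
[5] nor  r1, r3, r3  →  {r0:0, r1:65535, r2:0, r3:0}
[6] beq  r2, r0, L10  →  {r0:0, r1:65535, r2:0, r3:0}  ⟨branch taken⟩
[7] addi  r1, r3, 14  →  {r0:0, r1:14, r2:0, r3:0}

14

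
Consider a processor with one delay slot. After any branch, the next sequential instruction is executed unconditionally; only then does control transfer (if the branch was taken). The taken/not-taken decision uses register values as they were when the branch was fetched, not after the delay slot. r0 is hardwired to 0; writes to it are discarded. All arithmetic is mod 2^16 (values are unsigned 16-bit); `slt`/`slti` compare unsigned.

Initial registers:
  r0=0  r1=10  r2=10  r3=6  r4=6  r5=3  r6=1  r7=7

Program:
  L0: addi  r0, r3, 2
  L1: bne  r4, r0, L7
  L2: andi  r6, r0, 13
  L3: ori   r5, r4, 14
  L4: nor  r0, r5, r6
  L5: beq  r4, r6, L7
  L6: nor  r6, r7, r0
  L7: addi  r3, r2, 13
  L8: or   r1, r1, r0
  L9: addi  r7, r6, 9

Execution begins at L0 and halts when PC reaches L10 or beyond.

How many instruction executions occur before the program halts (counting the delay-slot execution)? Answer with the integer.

6

PC=0  addi  r0, r3, 2        | r0=0 r1=10 r2=10 r3=6 r4=6 r5=3 r6=1 r7=7
PC=1  bne  r4, r0, L7        | r0=0 r1=10 r2=10 r3=6 r4=6 r5=3 r6=1 r7=7  [TAKEN]
PC=2  andi  r6, r0, 13       | r0=0 r1=10 r2=10 r3=6 r4=6 r5=3 r6=0 r7=7
PC=7  addi  r3, r2, 13       | r0=0 r1=10 r2=10 r3=23 r4=6 r5=3 r6=0 r7=7
PC=8  or   r1, r1, r0        | r0=0 r1=10 r2=10 r3=23 r4=6 r5=3 r6=0 r7=7
PC=9  addi  r7, r6, 9        | r0=0 r1=10 r2=10 r3=23 r4=6 r5=3 r6=0 r7=9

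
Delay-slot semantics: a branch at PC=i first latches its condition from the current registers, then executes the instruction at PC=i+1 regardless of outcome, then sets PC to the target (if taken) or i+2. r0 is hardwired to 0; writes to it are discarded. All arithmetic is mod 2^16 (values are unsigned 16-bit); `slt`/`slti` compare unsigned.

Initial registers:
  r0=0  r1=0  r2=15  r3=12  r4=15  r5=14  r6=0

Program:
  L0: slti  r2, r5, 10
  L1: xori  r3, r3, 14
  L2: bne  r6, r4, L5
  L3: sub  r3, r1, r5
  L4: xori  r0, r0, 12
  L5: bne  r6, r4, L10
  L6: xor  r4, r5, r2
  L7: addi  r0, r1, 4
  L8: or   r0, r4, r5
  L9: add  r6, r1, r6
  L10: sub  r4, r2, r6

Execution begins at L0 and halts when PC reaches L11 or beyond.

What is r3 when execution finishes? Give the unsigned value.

PC=0  slti  r2, r5, 10       | r0=0 r1=0 r2=0 r3=12 r4=15 r5=14 r6=0
PC=1  xori  r3, r3, 14       | r0=0 r1=0 r2=0 r3=2 r4=15 r5=14 r6=0
PC=2  bne  r6, r4, L5        | r0=0 r1=0 r2=0 r3=2 r4=15 r5=14 r6=0  [TAKEN]
PC=3  sub  r3, r1, r5        | r0=0 r1=0 r2=0 r3=65522 r4=15 r5=14 r6=0
PC=5  bne  r6, r4, L10       | r0=0 r1=0 r2=0 r3=65522 r4=15 r5=14 r6=0  [TAKEN]
PC=6  xor  r4, r5, r2        | r0=0 r1=0 r2=0 r3=65522 r4=14 r5=14 r6=0
PC=10 sub  r4, r2, r6        | r0=0 r1=0 r2=0 r3=65522 r4=0 r5=14 r6=0

65522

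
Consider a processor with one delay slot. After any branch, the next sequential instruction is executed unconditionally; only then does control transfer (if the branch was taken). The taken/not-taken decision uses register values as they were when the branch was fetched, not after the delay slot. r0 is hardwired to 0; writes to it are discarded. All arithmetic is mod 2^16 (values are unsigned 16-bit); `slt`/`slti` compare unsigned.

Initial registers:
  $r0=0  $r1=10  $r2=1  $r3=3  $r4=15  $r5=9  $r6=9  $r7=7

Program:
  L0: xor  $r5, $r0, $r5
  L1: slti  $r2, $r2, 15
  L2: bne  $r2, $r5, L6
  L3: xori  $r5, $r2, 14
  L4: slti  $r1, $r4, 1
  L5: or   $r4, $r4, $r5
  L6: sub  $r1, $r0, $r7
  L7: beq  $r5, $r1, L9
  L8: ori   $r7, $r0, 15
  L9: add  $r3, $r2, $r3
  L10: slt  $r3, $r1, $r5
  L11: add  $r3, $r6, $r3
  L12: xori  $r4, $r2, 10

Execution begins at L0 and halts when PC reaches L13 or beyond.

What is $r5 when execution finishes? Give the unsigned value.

15

#0 xor  $r5, $r0, $r5 ; 0/10/1/3/15/9/9/7
#1 slti  $r2, $r2, 15 ; 0/10/1/3/15/9/9/7
#2 bne  $r2, $r5, L6 ; 0/10/1/3/15/9/9/7 ; →target
#3 xori  $r5, $r2, 14 ; 0/10/1/3/15/15/9/7
#6 sub  $r1, $r0, $r7 ; 0/65529/1/3/15/15/9/7
#7 beq  $r5, $r1, L9 ; 0/65529/1/3/15/15/9/7 ; →fallthru
#8 ori   $r7, $r0, 15 ; 0/65529/1/3/15/15/9/15
#9 add  $r3, $r2, $r3 ; 0/65529/1/4/15/15/9/15
#10 slt  $r3, $r1, $r5 ; 0/65529/1/0/15/15/9/15
#11 add  $r3, $r6, $r3 ; 0/65529/1/9/15/15/9/15
#12 xori  $r4, $r2, 10 ; 0/65529/1/9/11/15/9/15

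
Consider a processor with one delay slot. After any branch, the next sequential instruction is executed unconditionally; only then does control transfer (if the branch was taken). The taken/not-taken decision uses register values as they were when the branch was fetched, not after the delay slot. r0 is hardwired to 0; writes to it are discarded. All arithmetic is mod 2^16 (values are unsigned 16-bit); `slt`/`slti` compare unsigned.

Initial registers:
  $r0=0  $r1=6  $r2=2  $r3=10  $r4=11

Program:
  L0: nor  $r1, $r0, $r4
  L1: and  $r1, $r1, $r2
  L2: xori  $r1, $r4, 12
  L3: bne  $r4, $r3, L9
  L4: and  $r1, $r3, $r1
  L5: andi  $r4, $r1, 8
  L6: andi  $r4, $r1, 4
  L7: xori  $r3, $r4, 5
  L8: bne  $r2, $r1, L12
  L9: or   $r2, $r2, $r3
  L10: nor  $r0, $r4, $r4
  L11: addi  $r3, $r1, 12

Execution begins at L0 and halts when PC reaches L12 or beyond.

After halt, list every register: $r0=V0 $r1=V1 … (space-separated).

$r0=0 $r1=2 $r2=10 $r3=14 $r4=11

#0 nor  $r1, $r0, $r4 ; 0/65524/2/10/11
#1 and  $r1, $r1, $r2 ; 0/0/2/10/11
#2 xori  $r1, $r4, 12 ; 0/7/2/10/11
#3 bne  $r4, $r3, L9 ; 0/7/2/10/11 ; →target
#4 and  $r1, $r3, $r1 ; 0/2/2/10/11
#9 or   $r2, $r2, $r3 ; 0/2/10/10/11
#10 nor  $r0, $r4, $r4 ; 0/2/10/10/11
#11 addi  $r3, $r1, 12 ; 0/2/10/14/11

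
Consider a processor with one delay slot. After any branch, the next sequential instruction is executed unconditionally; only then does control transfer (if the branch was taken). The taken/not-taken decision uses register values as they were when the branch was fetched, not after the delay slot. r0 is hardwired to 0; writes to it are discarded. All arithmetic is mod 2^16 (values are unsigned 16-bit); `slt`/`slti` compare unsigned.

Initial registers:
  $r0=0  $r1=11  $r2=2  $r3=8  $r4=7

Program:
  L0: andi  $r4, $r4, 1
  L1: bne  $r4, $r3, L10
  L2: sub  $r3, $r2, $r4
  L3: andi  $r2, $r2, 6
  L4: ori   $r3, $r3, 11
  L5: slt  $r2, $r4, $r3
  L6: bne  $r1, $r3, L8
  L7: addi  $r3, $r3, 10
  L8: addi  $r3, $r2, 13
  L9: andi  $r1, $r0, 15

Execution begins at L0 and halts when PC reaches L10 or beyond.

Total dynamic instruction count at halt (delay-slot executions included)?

#0 andi  $r4, $r4, 1 ; 0/11/2/8/1
#1 bne  $r4, $r3, L10 ; 0/11/2/8/1 ; →target
#2 sub  $r3, $r2, $r4 ; 0/11/2/1/1

3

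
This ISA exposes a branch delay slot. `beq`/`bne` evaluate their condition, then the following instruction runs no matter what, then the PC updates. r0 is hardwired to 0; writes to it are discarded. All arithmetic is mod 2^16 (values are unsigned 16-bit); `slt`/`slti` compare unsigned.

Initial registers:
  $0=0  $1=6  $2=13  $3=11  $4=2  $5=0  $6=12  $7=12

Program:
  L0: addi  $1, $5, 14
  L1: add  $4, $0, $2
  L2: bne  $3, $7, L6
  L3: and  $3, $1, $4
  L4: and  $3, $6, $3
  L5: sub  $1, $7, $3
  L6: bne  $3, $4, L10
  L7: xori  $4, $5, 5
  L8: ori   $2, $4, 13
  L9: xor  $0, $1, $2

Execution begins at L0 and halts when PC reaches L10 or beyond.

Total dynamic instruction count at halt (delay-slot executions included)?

6

PC=0  addi  $1, $5, 14       | $0=0 $1=14 $2=13 $3=11 $4=2 $5=0 $6=12 $7=12
PC=1  add  $4, $0, $2        | $0=0 $1=14 $2=13 $3=11 $4=13 $5=0 $6=12 $7=12
PC=2  bne  $3, $7, L6        | $0=0 $1=14 $2=13 $3=11 $4=13 $5=0 $6=12 $7=12  [TAKEN]
PC=3  and  $3, $1, $4        | $0=0 $1=14 $2=13 $3=12 $4=13 $5=0 $6=12 $7=12
PC=6  bne  $3, $4, L10       | $0=0 $1=14 $2=13 $3=12 $4=13 $5=0 $6=12 $7=12  [TAKEN]
PC=7  xori  $4, $5, 5        | $0=0 $1=14 $2=13 $3=12 $4=5 $5=0 $6=12 $7=12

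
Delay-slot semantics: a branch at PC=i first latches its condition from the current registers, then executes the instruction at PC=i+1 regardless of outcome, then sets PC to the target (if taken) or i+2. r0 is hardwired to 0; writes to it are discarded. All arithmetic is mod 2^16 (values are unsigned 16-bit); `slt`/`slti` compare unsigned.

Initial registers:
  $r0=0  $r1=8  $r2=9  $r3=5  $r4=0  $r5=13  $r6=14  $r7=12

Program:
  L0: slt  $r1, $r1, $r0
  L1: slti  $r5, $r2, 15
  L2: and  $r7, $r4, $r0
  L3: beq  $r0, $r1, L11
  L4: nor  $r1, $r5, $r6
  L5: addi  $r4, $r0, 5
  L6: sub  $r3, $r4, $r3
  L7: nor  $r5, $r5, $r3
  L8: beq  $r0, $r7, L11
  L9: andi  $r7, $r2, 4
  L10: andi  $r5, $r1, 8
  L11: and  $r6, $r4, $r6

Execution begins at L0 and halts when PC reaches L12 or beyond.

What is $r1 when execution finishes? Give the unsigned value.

[0] slt  $r1, $r1, $r0  →  {$r0:0, $r1:0, $r2:9, $r3:5, $r4:0, $r5:13, $r6:14, $r7:12}
[1] slti  $r5, $r2, 15  →  {$r0:0, $r1:0, $r2:9, $r3:5, $r4:0, $r5:1, $r6:14, $r7:12}
[2] and  $r7, $r4, $r0  →  {$r0:0, $r1:0, $r2:9, $r3:5, $r4:0, $r5:1, $r6:14, $r7:0}
[3] beq  $r0, $r1, L11  →  {$r0:0, $r1:0, $r2:9, $r3:5, $r4:0, $r5:1, $r6:14, $r7:0}  ⟨branch taken⟩
[4] nor  $r1, $r5, $r6  →  {$r0:0, $r1:65520, $r2:9, $r3:5, $r4:0, $r5:1, $r6:14, $r7:0}
[11] and  $r6, $r4, $r6  →  {$r0:0, $r1:65520, $r2:9, $r3:5, $r4:0, $r5:1, $r6:0, $r7:0}

65520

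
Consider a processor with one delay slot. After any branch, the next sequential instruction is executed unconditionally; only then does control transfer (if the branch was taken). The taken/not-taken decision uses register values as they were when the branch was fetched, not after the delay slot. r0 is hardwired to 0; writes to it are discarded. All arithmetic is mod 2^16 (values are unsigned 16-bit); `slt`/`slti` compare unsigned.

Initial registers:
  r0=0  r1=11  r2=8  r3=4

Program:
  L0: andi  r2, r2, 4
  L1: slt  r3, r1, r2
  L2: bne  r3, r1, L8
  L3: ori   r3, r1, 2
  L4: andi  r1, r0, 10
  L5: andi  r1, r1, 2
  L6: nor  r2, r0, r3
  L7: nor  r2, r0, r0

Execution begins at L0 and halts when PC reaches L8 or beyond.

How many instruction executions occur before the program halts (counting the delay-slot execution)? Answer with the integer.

4

  step pc=0: andi  r2, r2, 4  regs=(0,11,0,4)
  step pc=1: slt  r3, r1, r2  regs=(0,11,0,0)
  step pc=2: bne  r3, r1, L8  cond=T  regs=(0,11,0,0)
  step pc=3: ori   r3, r1, 2  regs=(0,11,0,11)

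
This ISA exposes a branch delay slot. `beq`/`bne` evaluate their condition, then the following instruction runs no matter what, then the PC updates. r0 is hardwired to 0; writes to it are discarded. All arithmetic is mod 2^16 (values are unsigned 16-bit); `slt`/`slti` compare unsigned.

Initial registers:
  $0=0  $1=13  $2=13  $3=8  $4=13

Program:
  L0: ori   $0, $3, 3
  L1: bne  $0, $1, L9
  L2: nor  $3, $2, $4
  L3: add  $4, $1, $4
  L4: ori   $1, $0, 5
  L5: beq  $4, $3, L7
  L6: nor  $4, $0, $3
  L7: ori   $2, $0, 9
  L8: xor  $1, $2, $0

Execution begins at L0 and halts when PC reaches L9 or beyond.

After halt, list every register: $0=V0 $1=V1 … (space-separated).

$0=0 $1=13 $2=13 $3=65522 $4=13

#0 ori   $0, $3, 3 ; 0/13/13/8/13
#1 bne  $0, $1, L9 ; 0/13/13/8/13 ; →target
#2 nor  $3, $2, $4 ; 0/13/13/65522/13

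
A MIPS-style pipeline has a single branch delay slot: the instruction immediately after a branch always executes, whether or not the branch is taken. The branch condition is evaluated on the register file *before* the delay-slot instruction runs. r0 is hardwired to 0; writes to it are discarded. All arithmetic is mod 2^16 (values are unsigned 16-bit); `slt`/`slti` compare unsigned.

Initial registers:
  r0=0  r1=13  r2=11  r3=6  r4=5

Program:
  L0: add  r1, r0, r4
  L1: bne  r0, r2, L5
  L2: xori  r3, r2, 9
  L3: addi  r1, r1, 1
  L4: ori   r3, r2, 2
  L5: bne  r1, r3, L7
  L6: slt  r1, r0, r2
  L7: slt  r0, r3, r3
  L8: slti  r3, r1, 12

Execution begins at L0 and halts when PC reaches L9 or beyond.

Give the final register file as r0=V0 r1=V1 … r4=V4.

r0=0 r1=1 r2=11 r3=1 r4=5

#0 add  r1, r0, r4 ; 0/5/11/6/5
#1 bne  r0, r2, L5 ; 0/5/11/6/5 ; →target
#2 xori  r3, r2, 9 ; 0/5/11/2/5
#5 bne  r1, r3, L7 ; 0/5/11/2/5 ; →target
#6 slt  r1, r0, r2 ; 0/1/11/2/5
#7 slt  r0, r3, r3 ; 0/1/11/2/5
#8 slti  r3, r1, 12 ; 0/1/11/1/5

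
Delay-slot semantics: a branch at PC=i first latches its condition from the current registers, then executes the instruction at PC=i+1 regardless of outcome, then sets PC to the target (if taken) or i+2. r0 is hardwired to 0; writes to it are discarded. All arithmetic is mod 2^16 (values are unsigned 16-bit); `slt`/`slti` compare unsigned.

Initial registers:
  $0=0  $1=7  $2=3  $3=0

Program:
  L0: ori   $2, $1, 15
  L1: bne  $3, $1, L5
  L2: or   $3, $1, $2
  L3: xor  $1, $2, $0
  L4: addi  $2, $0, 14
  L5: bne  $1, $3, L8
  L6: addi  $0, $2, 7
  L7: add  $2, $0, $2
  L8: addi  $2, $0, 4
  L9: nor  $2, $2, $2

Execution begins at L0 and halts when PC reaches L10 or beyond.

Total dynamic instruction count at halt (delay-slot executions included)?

7

PC=0  ori   $2, $1, 15       | $0=0 $1=7 $2=15 $3=0
PC=1  bne  $3, $1, L5        | $0=0 $1=7 $2=15 $3=0  [TAKEN]
PC=2  or   $3, $1, $2        | $0=0 $1=7 $2=15 $3=15
PC=5  bne  $1, $3, L8        | $0=0 $1=7 $2=15 $3=15  [TAKEN]
PC=6  addi  $0, $2, 7        | $0=0 $1=7 $2=15 $3=15
PC=8  addi  $2, $0, 4        | $0=0 $1=7 $2=4 $3=15
PC=9  nor  $2, $2, $2        | $0=0 $1=7 $2=65531 $3=15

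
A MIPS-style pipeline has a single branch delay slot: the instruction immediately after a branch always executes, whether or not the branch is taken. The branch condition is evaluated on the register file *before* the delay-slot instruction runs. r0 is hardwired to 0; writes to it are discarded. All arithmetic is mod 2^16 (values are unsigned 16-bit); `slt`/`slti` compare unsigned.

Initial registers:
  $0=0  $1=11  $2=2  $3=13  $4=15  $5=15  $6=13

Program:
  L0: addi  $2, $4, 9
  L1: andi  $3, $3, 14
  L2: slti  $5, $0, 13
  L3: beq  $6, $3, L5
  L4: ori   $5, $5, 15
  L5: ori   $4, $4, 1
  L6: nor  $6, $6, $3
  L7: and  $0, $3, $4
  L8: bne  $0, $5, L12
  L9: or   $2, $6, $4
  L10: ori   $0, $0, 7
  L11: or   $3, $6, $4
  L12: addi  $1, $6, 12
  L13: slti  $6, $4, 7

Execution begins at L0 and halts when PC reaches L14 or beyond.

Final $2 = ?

65535

#0 addi  $2, $4, 9 ; 0/11/24/13/15/15/13
#1 andi  $3, $3, 14 ; 0/11/24/12/15/15/13
#2 slti  $5, $0, 13 ; 0/11/24/12/15/1/13
#3 beq  $6, $3, L5 ; 0/11/24/12/15/1/13 ; →fallthru
#4 ori   $5, $5, 15 ; 0/11/24/12/15/15/13
#5 ori   $4, $4, 1 ; 0/11/24/12/15/15/13
#6 nor  $6, $6, $3 ; 0/11/24/12/15/15/65522
#7 and  $0, $3, $4 ; 0/11/24/12/15/15/65522
#8 bne  $0, $5, L12 ; 0/11/24/12/15/15/65522 ; →target
#9 or   $2, $6, $4 ; 0/11/65535/12/15/15/65522
#12 addi  $1, $6, 12 ; 0/65534/65535/12/15/15/65522
#13 slti  $6, $4, 7 ; 0/65534/65535/12/15/15/0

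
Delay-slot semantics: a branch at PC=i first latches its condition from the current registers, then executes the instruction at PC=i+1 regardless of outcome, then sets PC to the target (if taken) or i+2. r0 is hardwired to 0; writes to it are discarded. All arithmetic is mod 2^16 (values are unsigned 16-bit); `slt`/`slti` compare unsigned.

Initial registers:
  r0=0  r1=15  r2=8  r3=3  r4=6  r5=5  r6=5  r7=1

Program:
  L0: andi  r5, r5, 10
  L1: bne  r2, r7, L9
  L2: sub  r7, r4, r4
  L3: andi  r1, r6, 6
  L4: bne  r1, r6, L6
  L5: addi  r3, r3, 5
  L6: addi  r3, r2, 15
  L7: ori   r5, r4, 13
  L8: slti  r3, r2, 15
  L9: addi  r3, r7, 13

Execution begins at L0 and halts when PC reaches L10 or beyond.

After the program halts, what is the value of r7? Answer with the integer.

  step pc=0: andi  r5, r5, 10  regs=(0,15,8,3,6,0,5,1)
  step pc=1: bne  r2, r7, L9  cond=T  regs=(0,15,8,3,6,0,5,1)
  step pc=2: sub  r7, r4, r4  regs=(0,15,8,3,6,0,5,0)
  step pc=9: addi  r3, r7, 13  regs=(0,15,8,13,6,0,5,0)

0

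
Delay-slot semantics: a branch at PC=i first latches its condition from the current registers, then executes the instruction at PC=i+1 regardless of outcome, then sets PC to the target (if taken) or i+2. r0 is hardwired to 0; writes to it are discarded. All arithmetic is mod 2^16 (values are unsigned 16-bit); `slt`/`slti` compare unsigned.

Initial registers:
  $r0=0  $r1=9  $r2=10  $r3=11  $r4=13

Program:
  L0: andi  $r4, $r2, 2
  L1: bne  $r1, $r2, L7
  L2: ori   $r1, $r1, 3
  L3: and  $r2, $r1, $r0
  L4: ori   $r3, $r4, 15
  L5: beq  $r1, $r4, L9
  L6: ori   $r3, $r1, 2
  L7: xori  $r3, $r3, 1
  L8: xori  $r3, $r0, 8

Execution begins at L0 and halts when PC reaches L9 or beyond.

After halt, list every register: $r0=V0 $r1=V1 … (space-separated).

$r0=0 $r1=11 $r2=10 $r3=8 $r4=2

PC=0  andi  $r4, $r2, 2      | $r0=0 $r1=9 $r2=10 $r3=11 $r4=2
PC=1  bne  $r1, $r2, L7      | $r0=0 $r1=9 $r2=10 $r3=11 $r4=2  [TAKEN]
PC=2  ori   $r1, $r1, 3      | $r0=0 $r1=11 $r2=10 $r3=11 $r4=2
PC=7  xori  $r3, $r3, 1      | $r0=0 $r1=11 $r2=10 $r3=10 $r4=2
PC=8  xori  $r3, $r0, 8      | $r0=0 $r1=11 $r2=10 $r3=8 $r4=2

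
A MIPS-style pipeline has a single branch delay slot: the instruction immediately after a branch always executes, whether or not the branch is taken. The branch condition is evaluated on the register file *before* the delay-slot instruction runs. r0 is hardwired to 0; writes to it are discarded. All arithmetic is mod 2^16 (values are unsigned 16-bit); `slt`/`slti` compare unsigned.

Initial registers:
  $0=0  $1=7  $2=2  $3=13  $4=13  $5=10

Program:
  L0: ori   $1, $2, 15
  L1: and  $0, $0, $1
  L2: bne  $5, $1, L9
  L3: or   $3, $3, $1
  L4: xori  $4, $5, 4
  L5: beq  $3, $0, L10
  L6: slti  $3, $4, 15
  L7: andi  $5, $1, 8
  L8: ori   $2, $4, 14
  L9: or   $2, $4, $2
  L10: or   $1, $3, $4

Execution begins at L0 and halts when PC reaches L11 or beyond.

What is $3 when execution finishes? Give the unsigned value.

15

[0] ori   $1, $2, 15  →  {$0:0, $1:15, $2:2, $3:13, $4:13, $5:10}
[1] and  $0, $0, $1  →  {$0:0, $1:15, $2:2, $3:13, $4:13, $5:10}
[2] bne  $5, $1, L9  →  {$0:0, $1:15, $2:2, $3:13, $4:13, $5:10}  ⟨branch taken⟩
[3] or   $3, $3, $1  →  {$0:0, $1:15, $2:2, $3:15, $4:13, $5:10}
[9] or   $2, $4, $2  →  {$0:0, $1:15, $2:15, $3:15, $4:13, $5:10}
[10] or   $1, $3, $4  →  {$0:0, $1:15, $2:15, $3:15, $4:13, $5:10}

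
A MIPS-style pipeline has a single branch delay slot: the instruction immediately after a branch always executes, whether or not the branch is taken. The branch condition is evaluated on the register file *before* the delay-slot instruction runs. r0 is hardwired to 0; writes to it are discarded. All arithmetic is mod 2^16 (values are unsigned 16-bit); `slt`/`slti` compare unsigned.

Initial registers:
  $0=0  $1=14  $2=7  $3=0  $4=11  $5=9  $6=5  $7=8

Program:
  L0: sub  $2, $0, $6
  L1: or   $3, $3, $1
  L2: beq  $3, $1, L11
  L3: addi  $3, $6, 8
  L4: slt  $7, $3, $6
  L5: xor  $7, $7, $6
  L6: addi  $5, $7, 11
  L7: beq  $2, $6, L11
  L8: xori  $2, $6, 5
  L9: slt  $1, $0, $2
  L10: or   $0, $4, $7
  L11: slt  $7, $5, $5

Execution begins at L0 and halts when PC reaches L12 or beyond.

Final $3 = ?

[0] sub  $2, $0, $6  →  {$0:0, $1:14, $2:65531, $3:0, $4:11, $5:9, $6:5, $7:8}
[1] or   $3, $3, $1  →  {$0:0, $1:14, $2:65531, $3:14, $4:11, $5:9, $6:5, $7:8}
[2] beq  $3, $1, L11  →  {$0:0, $1:14, $2:65531, $3:14, $4:11, $5:9, $6:5, $7:8}  ⟨branch taken⟩
[3] addi  $3, $6, 8  →  {$0:0, $1:14, $2:65531, $3:13, $4:11, $5:9, $6:5, $7:8}
[11] slt  $7, $5, $5  →  {$0:0, $1:14, $2:65531, $3:13, $4:11, $5:9, $6:5, $7:0}

13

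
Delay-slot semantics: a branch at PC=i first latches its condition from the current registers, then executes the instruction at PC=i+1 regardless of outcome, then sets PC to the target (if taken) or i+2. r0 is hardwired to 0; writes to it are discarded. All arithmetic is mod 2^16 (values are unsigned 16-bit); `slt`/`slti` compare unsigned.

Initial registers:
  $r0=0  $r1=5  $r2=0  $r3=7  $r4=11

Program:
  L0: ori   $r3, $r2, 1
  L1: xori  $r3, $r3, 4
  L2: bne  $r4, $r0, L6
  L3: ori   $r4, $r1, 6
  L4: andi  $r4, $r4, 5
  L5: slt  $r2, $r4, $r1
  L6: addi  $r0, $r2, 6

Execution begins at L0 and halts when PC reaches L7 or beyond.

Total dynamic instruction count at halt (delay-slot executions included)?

[0] ori   $r3, $r2, 1  →  {$r0:0, $r1:5, $r2:0, $r3:1, $r4:11}
[1] xori  $r3, $r3, 4  →  {$r0:0, $r1:5, $r2:0, $r3:5, $r4:11}
[2] bne  $r4, $r0, L6  →  {$r0:0, $r1:5, $r2:0, $r3:5, $r4:11}  ⟨branch taken⟩
[3] ori   $r4, $r1, 6  →  {$r0:0, $r1:5, $r2:0, $r3:5, $r4:7}
[6] addi  $r0, $r2, 6  →  {$r0:0, $r1:5, $r2:0, $r3:5, $r4:7}

5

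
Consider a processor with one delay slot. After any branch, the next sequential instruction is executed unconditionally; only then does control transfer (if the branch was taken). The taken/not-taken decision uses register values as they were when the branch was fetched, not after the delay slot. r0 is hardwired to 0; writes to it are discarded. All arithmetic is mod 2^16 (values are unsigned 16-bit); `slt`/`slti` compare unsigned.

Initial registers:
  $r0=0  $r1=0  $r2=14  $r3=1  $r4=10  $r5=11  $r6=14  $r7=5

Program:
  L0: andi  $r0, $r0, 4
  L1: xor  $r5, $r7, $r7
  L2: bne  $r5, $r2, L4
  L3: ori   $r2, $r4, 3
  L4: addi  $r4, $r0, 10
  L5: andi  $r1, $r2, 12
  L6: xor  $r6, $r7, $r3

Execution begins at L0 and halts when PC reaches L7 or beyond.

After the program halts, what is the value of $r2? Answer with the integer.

11

[0] andi  $r0, $r0, 4  →  {$r0:0, $r1:0, $r2:14, $r3:1, $r4:10, $r5:11, $r6:14, $r7:5}
[1] xor  $r5, $r7, $r7  →  {$r0:0, $r1:0, $r2:14, $r3:1, $r4:10, $r5:0, $r6:14, $r7:5}
[2] bne  $r5, $r2, L4  →  {$r0:0, $r1:0, $r2:14, $r3:1, $r4:10, $r5:0, $r6:14, $r7:5}  ⟨branch taken⟩
[3] ori   $r2, $r4, 3  →  {$r0:0, $r1:0, $r2:11, $r3:1, $r4:10, $r5:0, $r6:14, $r7:5}
[4] addi  $r4, $r0, 10  →  {$r0:0, $r1:0, $r2:11, $r3:1, $r4:10, $r5:0, $r6:14, $r7:5}
[5] andi  $r1, $r2, 12  →  {$r0:0, $r1:8, $r2:11, $r3:1, $r4:10, $r5:0, $r6:14, $r7:5}
[6] xor  $r6, $r7, $r3  →  {$r0:0, $r1:8, $r2:11, $r3:1, $r4:10, $r5:0, $r6:4, $r7:5}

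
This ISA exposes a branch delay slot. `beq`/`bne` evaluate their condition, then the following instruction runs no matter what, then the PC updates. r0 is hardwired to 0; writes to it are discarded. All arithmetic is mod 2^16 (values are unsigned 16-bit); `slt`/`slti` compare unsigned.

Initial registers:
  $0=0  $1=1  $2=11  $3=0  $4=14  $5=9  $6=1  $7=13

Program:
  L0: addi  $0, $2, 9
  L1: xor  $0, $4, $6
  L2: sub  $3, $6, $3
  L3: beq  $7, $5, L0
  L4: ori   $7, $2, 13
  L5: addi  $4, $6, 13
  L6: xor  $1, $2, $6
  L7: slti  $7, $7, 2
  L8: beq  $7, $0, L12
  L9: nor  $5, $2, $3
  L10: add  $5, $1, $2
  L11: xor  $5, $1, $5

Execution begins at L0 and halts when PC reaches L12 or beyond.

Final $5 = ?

65524

[0] addi  $0, $2, 9  →  {$0:0, $1:1, $2:11, $3:0, $4:14, $5:9, $6:1, $7:13}
[1] xor  $0, $4, $6  →  {$0:0, $1:1, $2:11, $3:0, $4:14, $5:9, $6:1, $7:13}
[2] sub  $3, $6, $3  →  {$0:0, $1:1, $2:11, $3:1, $4:14, $5:9, $6:1, $7:13}
[3] beq  $7, $5, L0  →  {$0:0, $1:1, $2:11, $3:1, $4:14, $5:9, $6:1, $7:13}  ⟨branch fallthrough⟩
[4] ori   $7, $2, 13  →  {$0:0, $1:1, $2:11, $3:1, $4:14, $5:9, $6:1, $7:15}
[5] addi  $4, $6, 13  →  {$0:0, $1:1, $2:11, $3:1, $4:14, $5:9, $6:1, $7:15}
[6] xor  $1, $2, $6  →  {$0:0, $1:10, $2:11, $3:1, $4:14, $5:9, $6:1, $7:15}
[7] slti  $7, $7, 2  →  {$0:0, $1:10, $2:11, $3:1, $4:14, $5:9, $6:1, $7:0}
[8] beq  $7, $0, L12  →  {$0:0, $1:10, $2:11, $3:1, $4:14, $5:9, $6:1, $7:0}  ⟨branch taken⟩
[9] nor  $5, $2, $3  →  {$0:0, $1:10, $2:11, $3:1, $4:14, $5:65524, $6:1, $7:0}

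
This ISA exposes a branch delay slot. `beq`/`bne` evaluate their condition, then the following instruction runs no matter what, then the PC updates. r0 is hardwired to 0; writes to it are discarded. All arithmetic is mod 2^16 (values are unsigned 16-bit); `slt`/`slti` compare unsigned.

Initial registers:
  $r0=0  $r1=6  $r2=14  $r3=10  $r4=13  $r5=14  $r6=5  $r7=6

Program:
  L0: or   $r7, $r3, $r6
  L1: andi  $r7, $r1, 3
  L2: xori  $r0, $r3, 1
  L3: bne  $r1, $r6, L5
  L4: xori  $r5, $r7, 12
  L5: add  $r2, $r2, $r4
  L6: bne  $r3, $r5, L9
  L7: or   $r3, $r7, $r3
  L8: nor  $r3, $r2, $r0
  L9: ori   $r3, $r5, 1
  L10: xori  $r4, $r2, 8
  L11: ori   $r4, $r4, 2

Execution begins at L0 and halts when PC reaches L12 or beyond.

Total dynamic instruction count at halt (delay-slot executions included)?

11

PC=0  or   $r7, $r3, $r6     | $r0=0 $r1=6 $r2=14 $r3=10 $r4=13 $r5=14 $r6=5 $r7=15
PC=1  andi  $r7, $r1, 3      | $r0=0 $r1=6 $r2=14 $r3=10 $r4=13 $r5=14 $r6=5 $r7=2
PC=2  xori  $r0, $r3, 1      | $r0=0 $r1=6 $r2=14 $r3=10 $r4=13 $r5=14 $r6=5 $r7=2
PC=3  bne  $r1, $r6, L5      | $r0=0 $r1=6 $r2=14 $r3=10 $r4=13 $r5=14 $r6=5 $r7=2  [TAKEN]
PC=4  xori  $r5, $r7, 12     | $r0=0 $r1=6 $r2=14 $r3=10 $r4=13 $r5=14 $r6=5 $r7=2
PC=5  add  $r2, $r2, $r4     | $r0=0 $r1=6 $r2=27 $r3=10 $r4=13 $r5=14 $r6=5 $r7=2
PC=6  bne  $r3, $r5, L9      | $r0=0 $r1=6 $r2=27 $r3=10 $r4=13 $r5=14 $r6=5 $r7=2  [TAKEN]
PC=7  or   $r3, $r7, $r3     | $r0=0 $r1=6 $r2=27 $r3=10 $r4=13 $r5=14 $r6=5 $r7=2
PC=9  ori   $r3, $r5, 1      | $r0=0 $r1=6 $r2=27 $r3=15 $r4=13 $r5=14 $r6=5 $r7=2
PC=10 xori  $r4, $r2, 8      | $r0=0 $r1=6 $r2=27 $r3=15 $r4=19 $r5=14 $r6=5 $r7=2
PC=11 ori   $r4, $r4, 2      | $r0=0 $r1=6 $r2=27 $r3=15 $r4=19 $r5=14 $r6=5 $r7=2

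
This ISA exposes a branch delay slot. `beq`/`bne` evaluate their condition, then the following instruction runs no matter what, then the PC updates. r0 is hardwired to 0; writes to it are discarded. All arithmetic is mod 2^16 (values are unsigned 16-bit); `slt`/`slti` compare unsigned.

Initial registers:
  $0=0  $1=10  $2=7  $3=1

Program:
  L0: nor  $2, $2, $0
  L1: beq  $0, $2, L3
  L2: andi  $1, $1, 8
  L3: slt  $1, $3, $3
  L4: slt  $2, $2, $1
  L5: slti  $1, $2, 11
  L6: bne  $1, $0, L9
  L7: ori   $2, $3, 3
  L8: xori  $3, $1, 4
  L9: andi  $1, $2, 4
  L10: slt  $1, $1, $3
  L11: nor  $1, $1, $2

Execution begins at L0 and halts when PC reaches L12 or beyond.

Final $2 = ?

3

  step pc=0: nor  $2, $2, $0  regs=(0,10,65528,1)
  step pc=1: beq  $0, $2, L3  cond=F  regs=(0,10,65528,1)
  step pc=2: andi  $1, $1, 8  regs=(0,8,65528,1)
  step pc=3: slt  $1, $3, $3  regs=(0,0,65528,1)
  step pc=4: slt  $2, $2, $1  regs=(0,0,0,1)
  step pc=5: slti  $1, $2, 11  regs=(0,1,0,1)
  step pc=6: bne  $1, $0, L9  cond=T  regs=(0,1,0,1)
  step pc=7: ori   $2, $3, 3  regs=(0,1,3,1)
  step pc=9: andi  $1, $2, 4  regs=(0,0,3,1)
  step pc=10: slt  $1, $1, $3  regs=(0,1,3,1)
  step pc=11: nor  $1, $1, $2  regs=(0,65532,3,1)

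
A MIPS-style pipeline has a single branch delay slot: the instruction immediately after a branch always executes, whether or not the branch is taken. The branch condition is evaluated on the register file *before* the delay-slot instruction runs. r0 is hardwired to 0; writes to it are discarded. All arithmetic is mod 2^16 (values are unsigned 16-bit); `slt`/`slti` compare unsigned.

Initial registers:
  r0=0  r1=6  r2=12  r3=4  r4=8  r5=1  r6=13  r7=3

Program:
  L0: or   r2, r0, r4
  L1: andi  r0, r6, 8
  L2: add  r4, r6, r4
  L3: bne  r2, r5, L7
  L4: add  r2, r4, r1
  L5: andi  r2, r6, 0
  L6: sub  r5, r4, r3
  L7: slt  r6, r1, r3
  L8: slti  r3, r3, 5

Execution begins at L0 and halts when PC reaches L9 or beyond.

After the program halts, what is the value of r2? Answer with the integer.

#0 or   r2, r0, r4 ; 0/6/8/4/8/1/13/3
#1 andi  r0, r6, 8 ; 0/6/8/4/8/1/13/3
#2 add  r4, r6, r4 ; 0/6/8/4/21/1/13/3
#3 bne  r2, r5, L7 ; 0/6/8/4/21/1/13/3 ; →target
#4 add  r2, r4, r1 ; 0/6/27/4/21/1/13/3
#7 slt  r6, r1, r3 ; 0/6/27/4/21/1/0/3
#8 slti  r3, r3, 5 ; 0/6/27/1/21/1/0/3

27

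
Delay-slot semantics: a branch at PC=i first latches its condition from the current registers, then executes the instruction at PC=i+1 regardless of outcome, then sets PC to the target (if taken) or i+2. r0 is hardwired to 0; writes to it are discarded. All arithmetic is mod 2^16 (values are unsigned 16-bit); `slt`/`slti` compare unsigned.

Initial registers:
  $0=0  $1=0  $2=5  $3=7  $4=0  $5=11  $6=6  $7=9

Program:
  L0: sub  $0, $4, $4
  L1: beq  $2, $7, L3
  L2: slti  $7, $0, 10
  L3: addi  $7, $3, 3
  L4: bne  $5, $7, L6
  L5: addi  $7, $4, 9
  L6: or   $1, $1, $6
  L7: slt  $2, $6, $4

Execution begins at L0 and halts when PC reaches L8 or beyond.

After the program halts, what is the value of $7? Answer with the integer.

PC=0  sub  $0, $4, $4        | $0=0 $1=0 $2=5 $3=7 $4=0 $5=11 $6=6 $7=9
PC=1  beq  $2, $7, L3        | $0=0 $1=0 $2=5 $3=7 $4=0 $5=11 $6=6 $7=9  [not taken]
PC=2  slti  $7, $0, 10       | $0=0 $1=0 $2=5 $3=7 $4=0 $5=11 $6=6 $7=1
PC=3  addi  $7, $3, 3        | $0=0 $1=0 $2=5 $3=7 $4=0 $5=11 $6=6 $7=10
PC=4  bne  $5, $7, L6        | $0=0 $1=0 $2=5 $3=7 $4=0 $5=11 $6=6 $7=10  [TAKEN]
PC=5  addi  $7, $4, 9        | $0=0 $1=0 $2=5 $3=7 $4=0 $5=11 $6=6 $7=9
PC=6  or   $1, $1, $6        | $0=0 $1=6 $2=5 $3=7 $4=0 $5=11 $6=6 $7=9
PC=7  slt  $2, $6, $4        | $0=0 $1=6 $2=0 $3=7 $4=0 $5=11 $6=6 $7=9

9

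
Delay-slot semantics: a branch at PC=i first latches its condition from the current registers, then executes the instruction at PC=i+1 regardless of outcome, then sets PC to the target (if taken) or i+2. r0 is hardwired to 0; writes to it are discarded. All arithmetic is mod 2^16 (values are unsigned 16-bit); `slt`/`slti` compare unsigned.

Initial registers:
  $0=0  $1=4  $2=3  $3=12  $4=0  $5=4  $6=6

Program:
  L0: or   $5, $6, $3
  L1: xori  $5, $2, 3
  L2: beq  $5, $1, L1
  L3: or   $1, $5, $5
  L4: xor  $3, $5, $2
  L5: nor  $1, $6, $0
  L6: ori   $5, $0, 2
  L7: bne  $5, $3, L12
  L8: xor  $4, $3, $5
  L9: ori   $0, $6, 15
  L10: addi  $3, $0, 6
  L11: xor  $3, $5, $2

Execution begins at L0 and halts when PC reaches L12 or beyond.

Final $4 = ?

#0 or   $5, $6, $3 ; 0/4/3/12/0/14/6
#1 xori  $5, $2, 3 ; 0/4/3/12/0/0/6
#2 beq  $5, $1, L1 ; 0/4/3/12/0/0/6 ; →fallthru
#3 or   $1, $5, $5 ; 0/0/3/12/0/0/6
#4 xor  $3, $5, $2 ; 0/0/3/3/0/0/6
#5 nor  $1, $6, $0 ; 0/65529/3/3/0/0/6
#6 ori   $5, $0, 2 ; 0/65529/3/3/0/2/6
#7 bne  $5, $3, L12 ; 0/65529/3/3/0/2/6 ; →target
#8 xor  $4, $3, $5 ; 0/65529/3/3/1/2/6

1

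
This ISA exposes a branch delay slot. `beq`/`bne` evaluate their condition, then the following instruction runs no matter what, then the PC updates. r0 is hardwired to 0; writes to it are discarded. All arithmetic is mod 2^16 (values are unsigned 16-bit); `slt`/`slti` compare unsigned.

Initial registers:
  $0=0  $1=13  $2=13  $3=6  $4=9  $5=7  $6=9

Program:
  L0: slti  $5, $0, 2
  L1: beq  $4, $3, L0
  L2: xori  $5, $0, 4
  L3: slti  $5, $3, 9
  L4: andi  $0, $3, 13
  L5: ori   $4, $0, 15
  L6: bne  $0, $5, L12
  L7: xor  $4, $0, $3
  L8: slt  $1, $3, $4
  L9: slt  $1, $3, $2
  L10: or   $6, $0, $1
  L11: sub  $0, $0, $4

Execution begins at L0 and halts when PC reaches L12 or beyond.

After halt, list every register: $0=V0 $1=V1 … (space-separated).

$0=0 $1=13 $2=13 $3=6 $4=6 $5=1 $6=9

PC=0  slti  $5, $0, 2        | $0=0 $1=13 $2=13 $3=6 $4=9 $5=1 $6=9
PC=1  beq  $4, $3, L0        | $0=0 $1=13 $2=13 $3=6 $4=9 $5=1 $6=9  [not taken]
PC=2  xori  $5, $0, 4        | $0=0 $1=13 $2=13 $3=6 $4=9 $5=4 $6=9
PC=3  slti  $5, $3, 9        | $0=0 $1=13 $2=13 $3=6 $4=9 $5=1 $6=9
PC=4  andi  $0, $3, 13       | $0=0 $1=13 $2=13 $3=6 $4=9 $5=1 $6=9
PC=5  ori   $4, $0, 15       | $0=0 $1=13 $2=13 $3=6 $4=15 $5=1 $6=9
PC=6  bne  $0, $5, L12       | $0=0 $1=13 $2=13 $3=6 $4=15 $5=1 $6=9  [TAKEN]
PC=7  xor  $4, $0, $3        | $0=0 $1=13 $2=13 $3=6 $4=6 $5=1 $6=9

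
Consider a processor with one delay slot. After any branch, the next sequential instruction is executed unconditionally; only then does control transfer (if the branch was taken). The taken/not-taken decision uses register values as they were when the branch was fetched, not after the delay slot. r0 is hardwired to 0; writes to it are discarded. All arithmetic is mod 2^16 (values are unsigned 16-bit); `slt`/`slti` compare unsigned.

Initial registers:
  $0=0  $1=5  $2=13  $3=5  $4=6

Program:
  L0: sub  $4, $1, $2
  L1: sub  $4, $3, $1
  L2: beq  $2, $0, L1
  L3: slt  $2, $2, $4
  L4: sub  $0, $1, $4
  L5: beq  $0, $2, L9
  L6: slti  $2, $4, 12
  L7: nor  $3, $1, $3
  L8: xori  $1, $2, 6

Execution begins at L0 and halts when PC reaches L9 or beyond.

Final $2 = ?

[0] sub  $4, $1, $2  →  {$0:0, $1:5, $2:13, $3:5, $4:65528}
[1] sub  $4, $3, $1  →  {$0:0, $1:5, $2:13, $3:5, $4:0}
[2] beq  $2, $0, L1  →  {$0:0, $1:5, $2:13, $3:5, $4:0}  ⟨branch fallthrough⟩
[3] slt  $2, $2, $4  →  {$0:0, $1:5, $2:0, $3:5, $4:0}
[4] sub  $0, $1, $4  →  {$0:0, $1:5, $2:0, $3:5, $4:0}
[5] beq  $0, $2, L9  →  {$0:0, $1:5, $2:0, $3:5, $4:0}  ⟨branch taken⟩
[6] slti  $2, $4, 12  →  {$0:0, $1:5, $2:1, $3:5, $4:0}

1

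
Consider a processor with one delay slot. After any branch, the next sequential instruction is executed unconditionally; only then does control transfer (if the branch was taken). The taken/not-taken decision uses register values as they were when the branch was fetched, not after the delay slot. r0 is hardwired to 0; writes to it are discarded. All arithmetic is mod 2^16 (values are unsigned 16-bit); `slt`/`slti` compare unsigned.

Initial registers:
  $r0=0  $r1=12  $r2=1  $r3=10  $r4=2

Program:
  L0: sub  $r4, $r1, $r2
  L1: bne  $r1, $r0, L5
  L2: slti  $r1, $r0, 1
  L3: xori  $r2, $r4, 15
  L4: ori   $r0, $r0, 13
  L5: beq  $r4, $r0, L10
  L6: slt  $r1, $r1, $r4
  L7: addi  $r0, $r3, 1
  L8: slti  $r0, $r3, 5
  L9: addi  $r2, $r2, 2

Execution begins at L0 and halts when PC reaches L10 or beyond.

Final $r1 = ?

1

[0] sub  $r4, $r1, $r2  →  {$r0:0, $r1:12, $r2:1, $r3:10, $r4:11}
[1] bne  $r1, $r0, L5  →  {$r0:0, $r1:12, $r2:1, $r3:10, $r4:11}  ⟨branch taken⟩
[2] slti  $r1, $r0, 1  →  {$r0:0, $r1:1, $r2:1, $r3:10, $r4:11}
[5] beq  $r4, $r0, L10  →  {$r0:0, $r1:1, $r2:1, $r3:10, $r4:11}  ⟨branch fallthrough⟩
[6] slt  $r1, $r1, $r4  →  {$r0:0, $r1:1, $r2:1, $r3:10, $r4:11}
[7] addi  $r0, $r3, 1  →  {$r0:0, $r1:1, $r2:1, $r3:10, $r4:11}
[8] slti  $r0, $r3, 5  →  {$r0:0, $r1:1, $r2:1, $r3:10, $r4:11}
[9] addi  $r2, $r2, 2  →  {$r0:0, $r1:1, $r2:3, $r3:10, $r4:11}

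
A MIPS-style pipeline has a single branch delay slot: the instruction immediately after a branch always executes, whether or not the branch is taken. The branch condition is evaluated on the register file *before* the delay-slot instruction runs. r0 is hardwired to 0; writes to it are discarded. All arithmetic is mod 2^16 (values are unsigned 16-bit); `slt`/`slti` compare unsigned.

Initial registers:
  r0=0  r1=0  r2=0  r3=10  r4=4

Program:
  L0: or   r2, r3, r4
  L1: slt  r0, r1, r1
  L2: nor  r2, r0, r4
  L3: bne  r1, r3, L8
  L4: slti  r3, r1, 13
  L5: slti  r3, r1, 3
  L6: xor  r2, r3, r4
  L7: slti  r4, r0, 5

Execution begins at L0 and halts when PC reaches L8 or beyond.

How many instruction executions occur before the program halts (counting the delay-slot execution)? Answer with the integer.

PC=0  or   r2, r3, r4        | r0=0 r1=0 r2=14 r3=10 r4=4
PC=1  slt  r0, r1, r1        | r0=0 r1=0 r2=14 r3=10 r4=4
PC=2  nor  r2, r0, r4        | r0=0 r1=0 r2=65531 r3=10 r4=4
PC=3  bne  r1, r3, L8        | r0=0 r1=0 r2=65531 r3=10 r4=4  [TAKEN]
PC=4  slti  r3, r1, 13       | r0=0 r1=0 r2=65531 r3=1 r4=4

5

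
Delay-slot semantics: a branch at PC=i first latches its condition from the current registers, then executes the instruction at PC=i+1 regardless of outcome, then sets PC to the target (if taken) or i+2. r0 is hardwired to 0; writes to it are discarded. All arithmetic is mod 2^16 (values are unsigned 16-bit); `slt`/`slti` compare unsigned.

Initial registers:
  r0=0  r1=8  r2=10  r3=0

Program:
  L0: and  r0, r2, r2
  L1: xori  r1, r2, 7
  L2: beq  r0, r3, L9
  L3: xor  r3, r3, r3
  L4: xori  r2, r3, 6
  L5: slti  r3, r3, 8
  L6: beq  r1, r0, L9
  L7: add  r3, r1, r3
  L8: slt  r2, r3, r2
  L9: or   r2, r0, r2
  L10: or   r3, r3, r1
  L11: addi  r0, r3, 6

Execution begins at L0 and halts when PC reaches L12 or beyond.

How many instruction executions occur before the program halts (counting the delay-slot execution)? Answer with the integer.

7

PC=0  and  r0, r2, r2        | r0=0 r1=8 r2=10 r3=0
PC=1  xori  r1, r2, 7        | r0=0 r1=13 r2=10 r3=0
PC=2  beq  r0, r3, L9        | r0=0 r1=13 r2=10 r3=0  [TAKEN]
PC=3  xor  r3, r3, r3        | r0=0 r1=13 r2=10 r3=0
PC=9  or   r2, r0, r2        | r0=0 r1=13 r2=10 r3=0
PC=10 or   r3, r3, r1        | r0=0 r1=13 r2=10 r3=13
PC=11 addi  r0, r3, 6        | r0=0 r1=13 r2=10 r3=13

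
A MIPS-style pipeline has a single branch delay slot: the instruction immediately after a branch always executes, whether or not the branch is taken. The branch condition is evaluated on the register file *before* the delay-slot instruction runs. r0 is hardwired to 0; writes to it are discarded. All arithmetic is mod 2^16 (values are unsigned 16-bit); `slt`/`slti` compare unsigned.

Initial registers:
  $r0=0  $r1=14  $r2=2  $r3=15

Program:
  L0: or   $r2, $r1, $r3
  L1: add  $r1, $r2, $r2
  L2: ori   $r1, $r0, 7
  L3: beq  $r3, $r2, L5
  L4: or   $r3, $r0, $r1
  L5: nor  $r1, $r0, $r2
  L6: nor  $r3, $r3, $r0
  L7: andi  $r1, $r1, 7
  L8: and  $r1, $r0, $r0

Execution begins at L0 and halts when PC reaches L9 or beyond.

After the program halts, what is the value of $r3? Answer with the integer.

  step pc=0: or   $r2, $r1, $r3  regs=(0,14,15,15)
  step pc=1: add  $r1, $r2, $r2  regs=(0,30,15,15)
  step pc=2: ori   $r1, $r0, 7  regs=(0,7,15,15)
  step pc=3: beq  $r3, $r2, L5  cond=T  regs=(0,7,15,15)
  step pc=4: or   $r3, $r0, $r1  regs=(0,7,15,7)
  step pc=5: nor  $r1, $r0, $r2  regs=(0,65520,15,7)
  step pc=6: nor  $r3, $r3, $r0  regs=(0,65520,15,65528)
  step pc=7: andi  $r1, $r1, 7  regs=(0,0,15,65528)
  step pc=8: and  $r1, $r0, $r0  regs=(0,0,15,65528)

65528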